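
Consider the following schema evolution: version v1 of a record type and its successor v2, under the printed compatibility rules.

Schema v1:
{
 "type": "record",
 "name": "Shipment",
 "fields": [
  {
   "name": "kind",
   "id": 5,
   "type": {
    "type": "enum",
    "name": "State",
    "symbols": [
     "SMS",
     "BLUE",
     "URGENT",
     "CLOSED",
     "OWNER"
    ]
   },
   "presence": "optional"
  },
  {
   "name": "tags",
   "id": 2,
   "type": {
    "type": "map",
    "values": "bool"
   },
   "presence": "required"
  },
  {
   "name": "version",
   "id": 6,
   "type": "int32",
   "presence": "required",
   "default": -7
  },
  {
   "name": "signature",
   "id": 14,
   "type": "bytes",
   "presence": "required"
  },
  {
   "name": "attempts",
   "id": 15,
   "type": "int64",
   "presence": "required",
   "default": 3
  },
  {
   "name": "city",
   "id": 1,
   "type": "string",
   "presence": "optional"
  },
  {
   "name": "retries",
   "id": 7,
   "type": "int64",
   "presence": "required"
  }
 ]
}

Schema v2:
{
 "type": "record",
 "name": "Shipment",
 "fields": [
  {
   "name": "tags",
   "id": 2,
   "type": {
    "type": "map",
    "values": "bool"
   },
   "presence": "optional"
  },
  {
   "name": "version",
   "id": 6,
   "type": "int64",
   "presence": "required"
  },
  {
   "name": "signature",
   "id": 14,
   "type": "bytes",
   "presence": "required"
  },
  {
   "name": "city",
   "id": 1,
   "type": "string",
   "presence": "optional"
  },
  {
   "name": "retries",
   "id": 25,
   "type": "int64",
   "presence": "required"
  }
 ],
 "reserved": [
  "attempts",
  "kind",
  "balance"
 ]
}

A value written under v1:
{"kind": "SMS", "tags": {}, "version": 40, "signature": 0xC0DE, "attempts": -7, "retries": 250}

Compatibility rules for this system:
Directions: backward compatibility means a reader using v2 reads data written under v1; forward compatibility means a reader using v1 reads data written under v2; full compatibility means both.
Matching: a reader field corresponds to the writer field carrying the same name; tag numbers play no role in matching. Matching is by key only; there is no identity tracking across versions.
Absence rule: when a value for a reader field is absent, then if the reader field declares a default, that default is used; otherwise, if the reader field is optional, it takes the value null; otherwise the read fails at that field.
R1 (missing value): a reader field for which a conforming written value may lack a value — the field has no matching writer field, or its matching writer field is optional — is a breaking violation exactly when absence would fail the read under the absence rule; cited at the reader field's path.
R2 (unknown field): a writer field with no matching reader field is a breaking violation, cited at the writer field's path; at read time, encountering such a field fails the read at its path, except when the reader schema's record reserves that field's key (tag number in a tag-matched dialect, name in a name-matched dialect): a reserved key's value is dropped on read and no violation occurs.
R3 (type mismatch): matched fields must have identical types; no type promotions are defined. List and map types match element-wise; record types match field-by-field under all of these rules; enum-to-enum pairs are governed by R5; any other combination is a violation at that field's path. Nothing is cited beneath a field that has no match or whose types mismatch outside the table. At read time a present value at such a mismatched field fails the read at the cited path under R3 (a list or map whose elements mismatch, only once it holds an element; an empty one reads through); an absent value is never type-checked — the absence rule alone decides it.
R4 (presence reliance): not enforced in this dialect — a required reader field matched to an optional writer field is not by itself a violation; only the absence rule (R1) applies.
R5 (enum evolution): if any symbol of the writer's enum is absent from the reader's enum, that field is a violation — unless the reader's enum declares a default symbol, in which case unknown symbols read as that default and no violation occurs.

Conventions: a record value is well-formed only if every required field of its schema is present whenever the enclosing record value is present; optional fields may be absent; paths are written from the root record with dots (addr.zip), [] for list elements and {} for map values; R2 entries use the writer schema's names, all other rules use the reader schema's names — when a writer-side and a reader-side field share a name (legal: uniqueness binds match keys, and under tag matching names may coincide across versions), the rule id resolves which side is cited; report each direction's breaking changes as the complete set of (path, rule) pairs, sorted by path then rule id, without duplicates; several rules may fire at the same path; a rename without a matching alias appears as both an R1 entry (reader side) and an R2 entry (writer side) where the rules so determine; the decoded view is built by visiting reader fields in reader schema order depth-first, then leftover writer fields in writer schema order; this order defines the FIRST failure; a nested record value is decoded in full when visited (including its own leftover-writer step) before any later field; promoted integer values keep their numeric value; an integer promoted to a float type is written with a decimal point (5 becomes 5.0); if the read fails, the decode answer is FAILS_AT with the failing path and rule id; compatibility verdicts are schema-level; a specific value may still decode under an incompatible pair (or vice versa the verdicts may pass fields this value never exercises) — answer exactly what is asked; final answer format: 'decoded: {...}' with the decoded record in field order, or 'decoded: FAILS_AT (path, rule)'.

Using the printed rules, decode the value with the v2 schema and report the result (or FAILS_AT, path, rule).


the writer's type comes first in each Shipment pair
decode (reader v2):
  tags := {}
  read fails at version under R3
  => FAILS_AT (version, R3)
the other Shipment changes do not affect what is asked:
  removed field attempts from record Shipment (its key "attempts" joins the reserved list) -> no rule fires on it and the decoded Shipment view is identical with or without it
  field retries in record Shipment: tag 7 changed to 25 -> no rule fires on it and the decoded Shipment view is identical with or without it
  removed field kind from record Shipment (its key "kind" joins the reserved list) -> no rule fires on it and the decoded Shipment view is identical with or without it
  field tags in record Shipment: required changed to optional -> affects the rule determinations only; this particular Shipment value decodes identically

decoded: FAILS_AT (version, R3)


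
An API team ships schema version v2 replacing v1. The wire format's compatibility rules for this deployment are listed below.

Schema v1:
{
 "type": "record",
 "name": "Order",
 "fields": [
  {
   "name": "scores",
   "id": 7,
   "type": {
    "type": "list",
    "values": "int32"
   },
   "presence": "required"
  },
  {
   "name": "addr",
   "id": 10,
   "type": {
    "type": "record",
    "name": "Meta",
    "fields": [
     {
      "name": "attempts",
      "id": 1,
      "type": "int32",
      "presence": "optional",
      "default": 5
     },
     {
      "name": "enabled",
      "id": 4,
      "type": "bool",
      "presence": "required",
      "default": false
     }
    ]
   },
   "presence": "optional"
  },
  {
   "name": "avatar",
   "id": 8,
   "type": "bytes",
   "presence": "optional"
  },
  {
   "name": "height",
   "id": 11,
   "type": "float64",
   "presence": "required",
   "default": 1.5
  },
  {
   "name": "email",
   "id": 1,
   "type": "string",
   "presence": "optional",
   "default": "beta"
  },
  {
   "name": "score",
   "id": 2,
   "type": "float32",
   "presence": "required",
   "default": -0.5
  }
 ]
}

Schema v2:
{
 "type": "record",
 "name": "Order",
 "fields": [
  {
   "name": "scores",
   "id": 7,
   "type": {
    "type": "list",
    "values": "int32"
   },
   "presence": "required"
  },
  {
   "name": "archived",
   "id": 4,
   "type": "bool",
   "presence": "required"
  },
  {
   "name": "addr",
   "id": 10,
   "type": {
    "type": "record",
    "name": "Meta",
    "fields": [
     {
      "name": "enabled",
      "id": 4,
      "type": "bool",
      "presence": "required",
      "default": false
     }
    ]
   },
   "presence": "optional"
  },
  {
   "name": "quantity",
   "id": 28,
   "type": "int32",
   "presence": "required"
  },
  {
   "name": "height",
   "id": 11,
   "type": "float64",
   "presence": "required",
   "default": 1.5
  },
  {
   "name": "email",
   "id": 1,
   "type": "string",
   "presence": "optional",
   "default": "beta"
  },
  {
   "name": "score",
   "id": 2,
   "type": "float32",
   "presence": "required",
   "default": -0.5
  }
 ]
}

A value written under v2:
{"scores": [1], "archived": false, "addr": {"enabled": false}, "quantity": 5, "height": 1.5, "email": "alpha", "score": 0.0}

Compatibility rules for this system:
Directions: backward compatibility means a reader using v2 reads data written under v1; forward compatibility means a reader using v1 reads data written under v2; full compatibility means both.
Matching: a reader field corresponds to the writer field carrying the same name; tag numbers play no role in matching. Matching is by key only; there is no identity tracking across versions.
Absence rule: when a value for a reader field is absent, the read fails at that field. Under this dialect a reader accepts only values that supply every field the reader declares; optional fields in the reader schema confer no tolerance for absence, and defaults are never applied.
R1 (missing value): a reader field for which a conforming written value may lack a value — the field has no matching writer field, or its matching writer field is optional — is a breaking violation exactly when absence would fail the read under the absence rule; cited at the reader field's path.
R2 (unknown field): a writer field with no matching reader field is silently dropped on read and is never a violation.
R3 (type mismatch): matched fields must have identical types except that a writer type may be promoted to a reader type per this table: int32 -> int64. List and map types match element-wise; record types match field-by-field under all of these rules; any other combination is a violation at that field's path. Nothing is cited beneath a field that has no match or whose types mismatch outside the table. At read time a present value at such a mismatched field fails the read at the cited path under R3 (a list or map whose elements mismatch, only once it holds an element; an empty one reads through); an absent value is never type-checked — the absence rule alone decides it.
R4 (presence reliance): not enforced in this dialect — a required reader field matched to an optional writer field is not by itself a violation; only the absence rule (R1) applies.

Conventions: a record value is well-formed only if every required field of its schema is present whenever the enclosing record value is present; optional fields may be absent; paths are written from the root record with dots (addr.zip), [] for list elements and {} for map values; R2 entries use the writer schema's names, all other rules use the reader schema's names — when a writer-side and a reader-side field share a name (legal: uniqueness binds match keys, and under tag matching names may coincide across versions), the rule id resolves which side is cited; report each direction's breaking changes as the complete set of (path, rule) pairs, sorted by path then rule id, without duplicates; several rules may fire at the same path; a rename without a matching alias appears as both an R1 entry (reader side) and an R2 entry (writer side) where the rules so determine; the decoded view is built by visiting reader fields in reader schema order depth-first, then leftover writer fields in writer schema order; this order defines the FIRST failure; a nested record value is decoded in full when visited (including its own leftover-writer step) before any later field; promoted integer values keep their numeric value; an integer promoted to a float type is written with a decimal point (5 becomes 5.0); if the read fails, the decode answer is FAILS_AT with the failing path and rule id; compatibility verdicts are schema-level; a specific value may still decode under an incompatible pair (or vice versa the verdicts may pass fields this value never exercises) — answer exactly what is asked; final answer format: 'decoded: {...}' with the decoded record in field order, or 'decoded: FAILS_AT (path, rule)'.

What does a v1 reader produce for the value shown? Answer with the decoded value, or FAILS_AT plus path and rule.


decoded: FAILS_AT (addr.attempts, R1)

arrows below run writer -> reader for Order
decode (reader v1):
  scores := [1]
  read fails at addr.attempts under R1 (no fill)
  => FAILS_AT (addr.attempts, R1)
remaining Order differences; none change what is asked:
  added field quantity to record Order: required int32, tag 28 (in v2 it sits immediately before height) -> affects the rule determinations only; this particular Order value decodes identically
  added field archived to record Order: required bool, tag 4 (in v2 it sits immediately before addr) -> affects the rule determinations only; this particular Order value decodes identically
  removed field avatar from record Order -> affects the rule determinations only; this particular Order value decodes identically


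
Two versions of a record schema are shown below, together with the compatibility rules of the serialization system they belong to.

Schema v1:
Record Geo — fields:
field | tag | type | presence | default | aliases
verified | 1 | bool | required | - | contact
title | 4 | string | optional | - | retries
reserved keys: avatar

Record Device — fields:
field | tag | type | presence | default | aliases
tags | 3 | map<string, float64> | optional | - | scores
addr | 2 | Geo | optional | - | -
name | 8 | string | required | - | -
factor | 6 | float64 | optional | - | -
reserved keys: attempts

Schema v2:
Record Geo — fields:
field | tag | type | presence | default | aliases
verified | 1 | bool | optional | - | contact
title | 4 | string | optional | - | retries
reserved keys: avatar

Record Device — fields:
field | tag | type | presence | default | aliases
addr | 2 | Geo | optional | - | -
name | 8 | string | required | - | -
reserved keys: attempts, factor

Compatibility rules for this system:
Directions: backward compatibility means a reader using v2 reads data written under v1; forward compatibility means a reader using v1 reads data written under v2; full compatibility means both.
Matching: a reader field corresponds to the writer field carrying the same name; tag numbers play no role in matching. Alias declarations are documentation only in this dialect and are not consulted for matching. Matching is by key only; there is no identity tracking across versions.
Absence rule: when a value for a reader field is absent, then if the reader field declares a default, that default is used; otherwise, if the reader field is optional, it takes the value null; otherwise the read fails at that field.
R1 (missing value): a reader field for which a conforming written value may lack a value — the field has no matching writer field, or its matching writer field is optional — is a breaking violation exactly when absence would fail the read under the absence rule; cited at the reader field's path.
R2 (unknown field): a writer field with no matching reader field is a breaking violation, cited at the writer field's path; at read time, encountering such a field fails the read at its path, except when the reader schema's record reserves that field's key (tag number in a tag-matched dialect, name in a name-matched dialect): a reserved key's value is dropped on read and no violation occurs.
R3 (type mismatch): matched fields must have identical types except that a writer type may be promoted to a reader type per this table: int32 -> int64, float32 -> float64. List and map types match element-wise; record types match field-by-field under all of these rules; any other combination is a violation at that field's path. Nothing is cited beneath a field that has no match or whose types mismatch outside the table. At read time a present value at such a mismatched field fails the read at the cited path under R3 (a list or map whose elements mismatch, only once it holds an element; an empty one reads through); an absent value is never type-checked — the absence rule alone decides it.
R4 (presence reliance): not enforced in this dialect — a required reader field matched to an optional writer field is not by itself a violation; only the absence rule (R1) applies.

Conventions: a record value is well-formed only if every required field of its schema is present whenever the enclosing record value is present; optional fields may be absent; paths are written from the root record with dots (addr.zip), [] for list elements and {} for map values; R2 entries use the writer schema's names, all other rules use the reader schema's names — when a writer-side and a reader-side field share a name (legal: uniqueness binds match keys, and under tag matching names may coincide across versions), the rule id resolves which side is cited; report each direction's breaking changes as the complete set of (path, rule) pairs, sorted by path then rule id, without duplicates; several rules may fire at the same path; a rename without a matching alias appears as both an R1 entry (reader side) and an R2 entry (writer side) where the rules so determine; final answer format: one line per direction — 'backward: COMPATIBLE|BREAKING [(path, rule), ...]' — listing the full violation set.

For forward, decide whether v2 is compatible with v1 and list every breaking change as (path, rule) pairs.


forward: BREAKING [(addr.verified, R1)]

the writer's type comes first in each Device pair
forward analysis of Device with v1 as reader and v2 as writer:
  tags: no writer match
  Geo -> Geo, writer optional: addr aligns to addr
  string -> string, writer required: name aligns to name
  factor: no writer match
  bool -> bool, writer optional: addr.verified aligns to addr.verified
  string -> string, writer optional: addr.title aligns to addr.title
  R1 fires at addr.verified
  => forward: BREAKING (1)
the rest of the Device diff is inert for this question:
  removed field tags from record Device -> affects backward compatibility only, which is not asked
  removed field factor from record Device (its key "factor" joins the reserved list) -> inert for the asked Device verdict: nothing fires


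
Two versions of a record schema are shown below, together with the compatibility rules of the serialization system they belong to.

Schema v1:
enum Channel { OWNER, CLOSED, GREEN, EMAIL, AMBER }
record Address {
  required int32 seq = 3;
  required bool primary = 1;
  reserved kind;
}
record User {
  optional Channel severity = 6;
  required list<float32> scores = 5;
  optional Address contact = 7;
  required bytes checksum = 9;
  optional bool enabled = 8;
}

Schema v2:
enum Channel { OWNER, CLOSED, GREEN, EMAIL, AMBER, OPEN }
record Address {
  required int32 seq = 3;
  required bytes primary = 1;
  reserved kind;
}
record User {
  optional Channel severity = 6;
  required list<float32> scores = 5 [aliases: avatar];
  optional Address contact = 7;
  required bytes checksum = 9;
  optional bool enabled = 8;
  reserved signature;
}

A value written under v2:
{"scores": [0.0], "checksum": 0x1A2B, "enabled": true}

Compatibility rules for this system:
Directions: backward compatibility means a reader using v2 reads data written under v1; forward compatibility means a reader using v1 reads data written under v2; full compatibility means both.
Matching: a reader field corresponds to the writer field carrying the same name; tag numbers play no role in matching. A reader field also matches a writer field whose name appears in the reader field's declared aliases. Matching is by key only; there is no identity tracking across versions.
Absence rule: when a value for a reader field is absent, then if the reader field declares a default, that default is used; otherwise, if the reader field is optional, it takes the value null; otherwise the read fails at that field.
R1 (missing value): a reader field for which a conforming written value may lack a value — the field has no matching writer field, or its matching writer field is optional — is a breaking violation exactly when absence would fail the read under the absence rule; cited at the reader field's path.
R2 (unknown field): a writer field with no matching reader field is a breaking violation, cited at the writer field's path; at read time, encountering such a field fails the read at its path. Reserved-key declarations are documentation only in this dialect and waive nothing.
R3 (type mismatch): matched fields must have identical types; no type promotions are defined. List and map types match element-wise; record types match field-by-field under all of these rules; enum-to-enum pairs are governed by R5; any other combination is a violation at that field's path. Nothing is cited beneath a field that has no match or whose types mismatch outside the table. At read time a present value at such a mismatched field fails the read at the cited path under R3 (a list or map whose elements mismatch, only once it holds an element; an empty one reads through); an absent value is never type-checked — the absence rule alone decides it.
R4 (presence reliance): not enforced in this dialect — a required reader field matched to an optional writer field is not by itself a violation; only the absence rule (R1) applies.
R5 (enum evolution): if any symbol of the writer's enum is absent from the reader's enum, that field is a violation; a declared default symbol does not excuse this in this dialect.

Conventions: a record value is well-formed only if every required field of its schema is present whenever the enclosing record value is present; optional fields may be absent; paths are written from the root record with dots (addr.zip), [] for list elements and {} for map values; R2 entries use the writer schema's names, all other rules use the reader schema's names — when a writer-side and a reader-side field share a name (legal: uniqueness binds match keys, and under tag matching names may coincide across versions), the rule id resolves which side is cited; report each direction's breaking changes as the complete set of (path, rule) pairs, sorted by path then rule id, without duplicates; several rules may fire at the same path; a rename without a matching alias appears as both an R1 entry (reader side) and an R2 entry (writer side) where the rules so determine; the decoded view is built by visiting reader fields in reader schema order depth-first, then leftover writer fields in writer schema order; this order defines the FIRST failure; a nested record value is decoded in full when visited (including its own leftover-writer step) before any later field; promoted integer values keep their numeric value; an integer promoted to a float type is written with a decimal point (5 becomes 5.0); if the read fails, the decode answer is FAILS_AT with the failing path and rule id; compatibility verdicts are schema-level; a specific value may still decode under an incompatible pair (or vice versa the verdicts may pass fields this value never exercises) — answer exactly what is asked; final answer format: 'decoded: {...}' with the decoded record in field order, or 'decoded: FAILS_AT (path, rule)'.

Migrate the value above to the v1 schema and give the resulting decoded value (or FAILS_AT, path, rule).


each type pair in User: writer, then reader
decode (reader v1):
  severity := null (absent, optional -> null)
  scores := [0.0]
  contact := null (absent, optional -> null)
  checksum := 0x1A2B
  enabled := true
  => decoded: {"severity": null, "scores": [0.0], "contact": null, "checksum": 0x1A2B, "enabled": true}
remaining User differences; none change what is asked:
  field primary in record Address: type bool changed to bytes -> affects the rule determinations only; this particular User value decodes identically
  enum Channel (field severity in record User): symbol OPEN added -> affects the rule determinations only; this particular User value decodes identically

decoded: {"severity": null, "scores": [0.0], "contact": null, "checksum": 0x1A2B, "enabled": true}


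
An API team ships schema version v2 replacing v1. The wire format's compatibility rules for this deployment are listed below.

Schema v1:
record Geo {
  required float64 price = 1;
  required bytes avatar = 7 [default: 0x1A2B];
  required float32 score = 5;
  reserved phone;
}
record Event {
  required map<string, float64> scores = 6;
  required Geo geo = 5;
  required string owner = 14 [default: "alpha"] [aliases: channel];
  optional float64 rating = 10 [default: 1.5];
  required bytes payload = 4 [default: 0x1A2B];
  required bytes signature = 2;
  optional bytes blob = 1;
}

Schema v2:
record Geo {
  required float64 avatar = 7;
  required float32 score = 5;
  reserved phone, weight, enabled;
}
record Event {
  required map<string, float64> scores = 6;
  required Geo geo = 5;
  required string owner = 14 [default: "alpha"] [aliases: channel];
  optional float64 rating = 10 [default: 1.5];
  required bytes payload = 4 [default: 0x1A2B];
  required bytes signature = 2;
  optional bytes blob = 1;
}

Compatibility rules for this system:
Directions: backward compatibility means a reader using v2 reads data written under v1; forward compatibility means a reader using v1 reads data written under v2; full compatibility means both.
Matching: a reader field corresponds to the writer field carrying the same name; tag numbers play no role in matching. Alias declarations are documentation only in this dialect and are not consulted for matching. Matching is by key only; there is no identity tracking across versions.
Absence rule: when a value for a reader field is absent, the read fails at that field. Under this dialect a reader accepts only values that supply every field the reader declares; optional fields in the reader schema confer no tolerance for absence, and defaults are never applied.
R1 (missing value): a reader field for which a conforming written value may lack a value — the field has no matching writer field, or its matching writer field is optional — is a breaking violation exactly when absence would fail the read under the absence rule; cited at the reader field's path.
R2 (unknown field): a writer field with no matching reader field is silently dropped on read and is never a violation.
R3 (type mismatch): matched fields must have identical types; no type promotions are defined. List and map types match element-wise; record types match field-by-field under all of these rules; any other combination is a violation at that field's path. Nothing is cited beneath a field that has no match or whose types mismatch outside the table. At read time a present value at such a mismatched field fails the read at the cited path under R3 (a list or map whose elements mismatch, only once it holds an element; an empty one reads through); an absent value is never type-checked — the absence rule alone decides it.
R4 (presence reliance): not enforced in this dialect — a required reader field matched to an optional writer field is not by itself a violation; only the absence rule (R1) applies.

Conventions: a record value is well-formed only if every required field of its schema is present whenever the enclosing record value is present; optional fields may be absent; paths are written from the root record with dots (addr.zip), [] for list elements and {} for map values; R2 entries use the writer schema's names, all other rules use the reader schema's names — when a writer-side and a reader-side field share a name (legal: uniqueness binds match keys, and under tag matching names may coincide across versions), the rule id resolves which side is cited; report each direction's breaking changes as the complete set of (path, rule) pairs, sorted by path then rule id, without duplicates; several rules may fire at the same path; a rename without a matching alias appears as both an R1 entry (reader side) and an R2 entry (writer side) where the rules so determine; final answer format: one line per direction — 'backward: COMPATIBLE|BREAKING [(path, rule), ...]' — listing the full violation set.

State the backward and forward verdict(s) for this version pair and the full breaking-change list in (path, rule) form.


the writer's type comes first in each Event pair
backward analysis of Event with v2 as reader and v1 as writer:
  scores: map<string, float64> -> map<string, float64>, writer required; from scores
  geo: Geo -> Geo, writer required; from geo
  owner: string -> string, writer required; from owner
  rating: float64 -> float64, writer optional; from rating
  payload: bytes -> bytes, writer required; from payload
  signature: bytes -> bytes, writer required; from signature
  blob: bytes -> bytes, writer optional; from blob
  geo.avatar: bytes -> float64, writer required; from geo.avatar
  geo.score: float32 -> float32, writer required; from geo.score
  geo.price (writer side), unknown to reader
  breaking: (blob, R1)
  breaking: (geo.avatar, R3)
  breaking: (rating, R1)
  backward on Event therefore BREAKING (3)
forward analysis of Event with v1 as reader and v2 as writer:
  scores: map<string, float64> -> map<string, float64>, writer required; from scores
  geo: Geo -> Geo, writer required; from geo
  owner: string -> string, writer required; from owner
  rating: float64 -> float64, writer optional; from rating
  payload: bytes -> bytes, writer required; from payload
  signature: bytes -> bytes, writer required; from signature
  blob: bytes -> bytes, writer optional; from blob
  geo.price has no writer counterpart
  geo.avatar: float64 -> bytes, writer required; from geo.avatar
  geo.score: float32 -> float32, writer required; from geo.score
  breaking: (blob, R1)
  breaking: (geo.avatar, R3)
  breaking: (geo.price, R1)
  breaking: (rating, R1)
  forward on Event therefore BREAKING (4)

backward: BREAKING [(blob, R1), (geo.avatar, R3), (rating, R1)]; forward: BREAKING [(blob, R1), (geo.avatar, R3), (geo.price, R1), (rating, R1)]


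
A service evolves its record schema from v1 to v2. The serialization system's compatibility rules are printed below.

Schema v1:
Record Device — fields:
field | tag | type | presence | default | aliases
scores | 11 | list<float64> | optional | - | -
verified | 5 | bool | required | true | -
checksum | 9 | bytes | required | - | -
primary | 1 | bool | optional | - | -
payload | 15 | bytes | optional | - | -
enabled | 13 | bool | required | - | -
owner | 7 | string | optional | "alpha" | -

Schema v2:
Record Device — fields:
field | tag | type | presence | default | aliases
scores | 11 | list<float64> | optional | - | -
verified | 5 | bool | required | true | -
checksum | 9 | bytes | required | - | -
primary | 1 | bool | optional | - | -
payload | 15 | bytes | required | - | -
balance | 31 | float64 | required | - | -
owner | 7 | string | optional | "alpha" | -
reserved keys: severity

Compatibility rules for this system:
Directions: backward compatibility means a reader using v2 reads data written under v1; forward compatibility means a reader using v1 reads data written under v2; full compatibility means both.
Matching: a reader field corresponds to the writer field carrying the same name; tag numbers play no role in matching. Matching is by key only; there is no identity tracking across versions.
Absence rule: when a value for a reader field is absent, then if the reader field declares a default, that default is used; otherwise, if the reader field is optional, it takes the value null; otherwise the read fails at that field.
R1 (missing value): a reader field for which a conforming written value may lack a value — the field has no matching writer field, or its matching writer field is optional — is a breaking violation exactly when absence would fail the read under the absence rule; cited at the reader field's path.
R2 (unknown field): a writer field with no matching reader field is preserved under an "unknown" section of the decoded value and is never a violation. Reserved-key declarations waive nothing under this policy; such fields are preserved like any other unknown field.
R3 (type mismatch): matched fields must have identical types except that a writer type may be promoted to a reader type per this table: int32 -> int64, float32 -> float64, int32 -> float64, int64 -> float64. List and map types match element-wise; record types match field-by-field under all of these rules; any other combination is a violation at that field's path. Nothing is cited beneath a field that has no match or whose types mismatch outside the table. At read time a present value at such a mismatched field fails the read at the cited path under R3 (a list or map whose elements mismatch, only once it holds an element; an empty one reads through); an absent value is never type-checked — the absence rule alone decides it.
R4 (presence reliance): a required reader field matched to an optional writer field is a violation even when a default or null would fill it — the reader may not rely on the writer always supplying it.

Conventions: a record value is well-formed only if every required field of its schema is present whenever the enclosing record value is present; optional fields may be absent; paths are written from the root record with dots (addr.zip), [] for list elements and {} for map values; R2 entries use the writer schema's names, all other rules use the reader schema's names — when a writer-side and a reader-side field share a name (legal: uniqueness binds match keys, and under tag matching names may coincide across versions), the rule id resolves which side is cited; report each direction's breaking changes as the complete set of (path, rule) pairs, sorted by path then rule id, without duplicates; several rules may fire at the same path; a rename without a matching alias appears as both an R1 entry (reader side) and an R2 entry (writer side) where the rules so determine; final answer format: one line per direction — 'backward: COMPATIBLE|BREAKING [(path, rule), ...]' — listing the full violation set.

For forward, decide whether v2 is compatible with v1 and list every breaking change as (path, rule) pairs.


forward: BREAKING [(enabled, R1)]

in Device below, arrows point writer -> reader
forward on Device — v1 reading data written by v2:
  scores: paired with writer scores (list<float64> -> list<float64>; writer optional)
  verified: paired with writer verified (bool -> bool; writer required)
  checksum: paired with writer checksum (bytes -> bytes; writer required)
  primary: paired with writer primary (bool -> bool; writer optional)
  payload: paired with writer payload (bytes -> bytes; writer required)
  enabled: no writer-side match
  owner: paired with writer owner (string -> string; writer optional)
  writer field balance has no reader counterpart
  R1 fires at enabled
  => 1 violation(s): forward is BREAKING for Device
the rest of the Device diff is inert for this question:
  added field balance to record Device: required float64, tag 31 (in v2 it sits immediately before owner) -> matters only for Device's backward compatibility — outside the asked direction
  field payload in record Device: optional changed to required -> matters only for Device's backward compatibility — outside the asked direction


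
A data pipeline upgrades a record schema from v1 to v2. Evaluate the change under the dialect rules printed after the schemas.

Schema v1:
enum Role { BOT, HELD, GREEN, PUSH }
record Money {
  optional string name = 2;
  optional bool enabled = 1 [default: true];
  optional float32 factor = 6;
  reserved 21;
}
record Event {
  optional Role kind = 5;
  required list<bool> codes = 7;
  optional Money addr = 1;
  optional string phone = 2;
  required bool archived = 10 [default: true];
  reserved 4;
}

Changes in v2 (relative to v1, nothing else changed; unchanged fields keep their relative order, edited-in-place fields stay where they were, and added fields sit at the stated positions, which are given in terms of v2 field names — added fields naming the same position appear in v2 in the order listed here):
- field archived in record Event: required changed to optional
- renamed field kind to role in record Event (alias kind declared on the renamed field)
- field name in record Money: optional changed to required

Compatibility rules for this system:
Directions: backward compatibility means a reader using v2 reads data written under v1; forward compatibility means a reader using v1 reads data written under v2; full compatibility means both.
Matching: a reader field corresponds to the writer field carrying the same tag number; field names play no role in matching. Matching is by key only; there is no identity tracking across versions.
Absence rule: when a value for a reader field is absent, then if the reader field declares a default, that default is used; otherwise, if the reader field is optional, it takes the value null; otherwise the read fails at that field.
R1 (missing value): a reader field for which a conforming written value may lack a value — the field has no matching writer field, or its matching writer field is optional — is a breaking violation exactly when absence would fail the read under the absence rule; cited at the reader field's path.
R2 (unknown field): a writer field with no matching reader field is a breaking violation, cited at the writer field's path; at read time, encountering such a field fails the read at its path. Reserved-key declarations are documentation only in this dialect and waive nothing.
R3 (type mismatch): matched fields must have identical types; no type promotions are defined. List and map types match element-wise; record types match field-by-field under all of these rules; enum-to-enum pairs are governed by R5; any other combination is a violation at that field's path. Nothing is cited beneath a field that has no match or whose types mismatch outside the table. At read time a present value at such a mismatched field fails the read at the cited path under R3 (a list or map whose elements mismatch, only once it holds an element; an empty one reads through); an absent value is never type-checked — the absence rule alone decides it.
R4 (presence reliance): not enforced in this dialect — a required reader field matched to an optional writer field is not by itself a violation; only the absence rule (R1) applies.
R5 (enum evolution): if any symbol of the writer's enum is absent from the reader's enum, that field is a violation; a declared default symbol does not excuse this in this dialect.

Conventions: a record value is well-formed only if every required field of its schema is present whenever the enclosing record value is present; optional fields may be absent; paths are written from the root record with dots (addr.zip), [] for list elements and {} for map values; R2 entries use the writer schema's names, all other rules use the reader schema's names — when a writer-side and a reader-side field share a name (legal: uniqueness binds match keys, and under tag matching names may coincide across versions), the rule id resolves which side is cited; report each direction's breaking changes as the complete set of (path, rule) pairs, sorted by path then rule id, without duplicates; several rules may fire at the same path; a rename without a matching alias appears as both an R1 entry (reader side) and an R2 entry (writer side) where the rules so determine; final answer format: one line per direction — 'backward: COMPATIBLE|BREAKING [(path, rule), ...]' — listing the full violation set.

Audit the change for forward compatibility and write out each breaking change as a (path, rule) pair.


the writer's type comes first in each Event pair
forward on Event — v1 reading data written by v2:
  Role -> Role, writer optional: kind aligns to role
  list<bool> -> list<bool>, writer required: codes aligns to codes
  Money -> Money, writer optional: addr aligns to addr
  string -> string, writer optional: phone aligns to phone
  bool -> bool, writer optional: archived aligns to archived
  string -> string, writer required: addr.name aligns to addr.name
  bool -> bool, writer optional: addr.enabled aligns to addr.enabled
  float32 -> float32, writer optional: addr.factor aligns to addr.factor
  nothing fires on Event: forward is COMPATIBLE
checking off the Event differences that do not matter here:
  field archived in record Event: required changed to optional -> fires no rule on Event, leaving the asked answer as it is
  renamed field kind to role in record Event (alias kind declared on the renamed field) -> fires no rule on Event, leaving the asked answer as it is
  field name in record Money: optional changed to required -> matters only for Event's backward compatibility — outside the asked direction

forward: COMPATIBLE []
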